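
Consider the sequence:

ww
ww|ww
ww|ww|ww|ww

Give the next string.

Every step duplicates the string with '|' between the halves.
Doubling ww|ww|ww|ww with '|' between the halves:

ww|ww|ww|ww|ww|ww|ww|ww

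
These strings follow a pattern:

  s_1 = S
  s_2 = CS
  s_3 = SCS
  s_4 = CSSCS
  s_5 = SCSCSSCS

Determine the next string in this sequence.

CSSCSSCSCSSCS

This is a Fibonacci-style word recurrence s(k) = s(k−2)·s(k−1): e.g. S·CS = SCS.
So term 6 is CSSCS·SCSCSSCS.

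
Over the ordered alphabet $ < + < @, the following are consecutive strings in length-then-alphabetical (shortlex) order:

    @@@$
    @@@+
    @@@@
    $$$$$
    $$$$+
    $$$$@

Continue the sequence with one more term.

Find the rightmost character of $$$$@ below @, bump it to the next letter, and reset everything to its right to $.

$$$+$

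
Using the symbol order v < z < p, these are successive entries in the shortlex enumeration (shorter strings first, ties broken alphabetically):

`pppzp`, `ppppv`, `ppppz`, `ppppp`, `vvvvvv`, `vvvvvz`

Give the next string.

vvvvvp

Find the rightmost character of vvvvvz below p, bump it to the next letter, and reset everything to its right to v.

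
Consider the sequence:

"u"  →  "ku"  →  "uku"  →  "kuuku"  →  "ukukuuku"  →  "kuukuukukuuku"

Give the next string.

ukukuukukuukuukukuuku

From term 3 onward, concatenate the second-to-last term with the last: u·ku = uku, ku·uku = kuuku, …
The next term joins ukukuuku and kuukuukukuuku.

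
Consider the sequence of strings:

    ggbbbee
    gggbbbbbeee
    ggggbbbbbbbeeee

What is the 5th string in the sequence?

Reading off run lengths: g runs 2, 3, 4; b runs 3, 5, 7; e runs 2, 3, 4 — each is linear in n, where the shown terms are n = 2, 3, 4.
At n = 6 the blocks have lengths 6, 11, 6.

ggggggbbbbbbbbbbbeeeeee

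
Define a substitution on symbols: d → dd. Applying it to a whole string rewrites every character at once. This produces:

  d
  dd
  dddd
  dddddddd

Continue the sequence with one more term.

Expanding dddddddd: d→dd, d→dd, d→dd, d→dd, d→dd, d→dd, d→dd, d→dd. Concatenated: dd dd dd dd dd dd dd dd.

dddddddddddddddd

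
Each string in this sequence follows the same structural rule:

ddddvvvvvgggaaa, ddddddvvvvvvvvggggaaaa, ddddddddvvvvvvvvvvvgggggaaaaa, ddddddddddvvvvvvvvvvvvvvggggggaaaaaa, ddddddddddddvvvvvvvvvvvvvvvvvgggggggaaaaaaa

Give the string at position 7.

ddddddddddddddddvvvvvvvvvvvvvvvvvvvvvvvgggggggggaaaaaaaaa

Term n consists of 2n+2 d's, followed by 3n+2 v's, followed by n+2 g's, followed by n+2 a's (n = 1, 2, …).
Setting n = 7 gives 16, 23, 9, 9 characters in each block.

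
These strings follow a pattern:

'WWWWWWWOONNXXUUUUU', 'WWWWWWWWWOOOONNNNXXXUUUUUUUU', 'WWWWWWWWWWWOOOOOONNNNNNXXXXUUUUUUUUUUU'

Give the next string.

WWWWWWWWWWWWWOOOOOOOONNNNNNNNXXXXXUUUUUUUUUUUUUU

Term n consists of 2n+3 W's, followed by 2n-2 O's, followed by 2n-2 N's, followed by n X's, followed by 3n-1 U's, where the shown terms are n = 2, 3, 4.
At n = 5 the blocks have lengths 13, 8, 8, 5, 14.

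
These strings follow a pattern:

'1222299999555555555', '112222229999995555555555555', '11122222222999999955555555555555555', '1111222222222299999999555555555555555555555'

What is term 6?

11111122222222222222999999999955555555555555555555555555555

Reading off run lengths: 1 runs 1, 2, 3, 4; 2 runs 4, 6, 8, 10; 9 runs 5, 6, 7, 8; 5 runs 9, 13, 17, 21 — each is linear in n, where the shown terms are n = 2, 3, 4, 5.
For term 6, n = 7, so the run lengths are 6, 14, 10, 29.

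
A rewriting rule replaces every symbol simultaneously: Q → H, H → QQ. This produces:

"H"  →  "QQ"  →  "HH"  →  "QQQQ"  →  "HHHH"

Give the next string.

Apply φ to HHHH symbol by symbol: H→QQ, H→QQ, H→QQ, H→QQ; joined: QQ QQ QQ QQ.

QQQQQQQQ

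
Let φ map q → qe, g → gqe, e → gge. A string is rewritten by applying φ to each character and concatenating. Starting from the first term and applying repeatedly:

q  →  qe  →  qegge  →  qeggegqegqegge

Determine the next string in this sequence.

φ(qeggegqegqegge) expands symbol-by-symbol to qe gge gqe gqe gge gqe qe gge gqe qe gge gqe gqe gge; joining the 14 pieces gives the next term.

qeggegqegqeggegqeqeggegqeqeggegqegqegge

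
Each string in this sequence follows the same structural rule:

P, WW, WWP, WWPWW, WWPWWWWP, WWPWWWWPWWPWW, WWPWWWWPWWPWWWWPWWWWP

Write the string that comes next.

Each term (from the third on) is the previous term followed by the one before it: term 3 = WW·P = WWP.
Continuing: WWPWWWWPWWPWWWWPWWWWP · WWPWWWWPWWPWW gives term 8.

WWPWWWWPWWPWWWWPWWWWPWWPWWWWPWWPWW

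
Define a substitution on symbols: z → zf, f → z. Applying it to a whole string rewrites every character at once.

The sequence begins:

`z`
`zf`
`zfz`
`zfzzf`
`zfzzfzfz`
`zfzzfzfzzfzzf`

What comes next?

Replace each of the 13 characters of zfzzfzfzzfzzf in place — zf z zf zf z zf z zf zf z zf zf z — and concatenate.

zfzzfzfzzfzzfzfzzfzfz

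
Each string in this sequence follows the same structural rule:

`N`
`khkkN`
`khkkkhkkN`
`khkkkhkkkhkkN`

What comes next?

Each term is the previous one with khkk prepended.
So the next term is khkk·khkkkhkkkhkkN.

khkkkhkkkhkkkhkkN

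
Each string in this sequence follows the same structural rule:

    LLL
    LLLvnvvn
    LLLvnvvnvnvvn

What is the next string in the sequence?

Every step adds vnvvn to the end: s(k+1) = s(k)·vnvvn.
One more step from LLLvnvvnvnvvn gives the answer.

LLLvnvvnvnvvnvnvvn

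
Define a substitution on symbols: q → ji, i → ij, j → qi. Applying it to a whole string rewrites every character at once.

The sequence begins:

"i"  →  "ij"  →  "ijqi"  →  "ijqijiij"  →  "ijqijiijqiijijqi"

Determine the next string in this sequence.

ijqijiijqiijijqijiijijqiijqijiij

φ(ijqijiijqiijijqi) expands symbol-by-symbol to ij qi ji ij qi ij ij qi ji ij ij qi ij qi ji ij; joining the 16 pieces gives the next term.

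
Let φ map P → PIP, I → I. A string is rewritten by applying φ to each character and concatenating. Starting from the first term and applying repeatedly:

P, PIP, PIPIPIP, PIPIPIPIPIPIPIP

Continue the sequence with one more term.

Replace each of the 15 characters of PIPIPIPIPIPIPIP in place — PIP I PIP I PIP I PIP I PIP I PIP I PIP I PIP — and concatenate.

PIPIPIPIPIPIPIPIPIPIPIPIPIPIPIP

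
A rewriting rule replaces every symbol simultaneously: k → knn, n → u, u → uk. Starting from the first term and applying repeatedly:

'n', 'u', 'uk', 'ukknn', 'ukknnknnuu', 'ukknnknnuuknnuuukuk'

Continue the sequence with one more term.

Rewriting the 19 symbols of ukknnknnuuknnuuukuk one by one yields uk knn knn u u knn u u uk uk knn u u uk uk uk knn uk knn; concatenated:

ukknnknnuuknnuuukukknnuuukukukknnukknn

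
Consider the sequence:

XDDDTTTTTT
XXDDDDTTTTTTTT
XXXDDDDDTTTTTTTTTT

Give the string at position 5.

XXXXXDDDDDDDTTTTTTTTTTTTTT

Reading off run lengths: X runs 1, 2, 3; D runs 3, 4, 5; T runs 6, 8, 10 — each is linear in n, where the shown terms are n = 2, 3, 4.
Setting n = 6 gives 5, 7, 14 characters in each block.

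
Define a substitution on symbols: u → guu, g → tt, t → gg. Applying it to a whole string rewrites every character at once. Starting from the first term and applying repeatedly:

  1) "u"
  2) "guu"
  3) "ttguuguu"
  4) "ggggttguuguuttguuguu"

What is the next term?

φ(ggggttguuguuttguuguu) expands symbol-by-symbol to tt tt tt tt gg gg tt guu guu tt guu guu gg gg tt guu guu tt guu guu; joining the 20 pieces gives the next term.

ttttttttggggttguuguuttguuguuggggttguuguuttguuguu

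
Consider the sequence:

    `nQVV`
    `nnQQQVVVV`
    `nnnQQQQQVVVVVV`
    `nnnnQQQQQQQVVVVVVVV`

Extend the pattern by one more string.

nnnnnQQQQQQQQQVVVVVVVVVV

Each string has the form n^{n} Q^{2n-1} V^{2n} (n = 1, 2, …).
For the next term, n = 5, so the run lengths are 5, 9, 10.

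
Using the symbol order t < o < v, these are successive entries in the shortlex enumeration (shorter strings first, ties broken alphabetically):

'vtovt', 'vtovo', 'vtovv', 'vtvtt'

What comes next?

vtvto

Treat vtvtt as a base-3 numeral over the given alphabet and add one, carrying through any trailing v's.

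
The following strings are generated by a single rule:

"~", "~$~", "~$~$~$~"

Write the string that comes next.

~$~$~$~$~$~$~$~

s(k+1) = s(k)·$·s(k) — each term doubles the last with '$' between the halves.
One more doubling of ~$~$~$~ gives the answer.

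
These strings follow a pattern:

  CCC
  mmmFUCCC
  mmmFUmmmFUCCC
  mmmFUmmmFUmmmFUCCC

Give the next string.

Each term is the previous one with mmmFU prepended.
One more step from mmmFUmmmFUmmmFUCCC gives the answer.

mmmFUmmmFUmmmFUmmmFUCCC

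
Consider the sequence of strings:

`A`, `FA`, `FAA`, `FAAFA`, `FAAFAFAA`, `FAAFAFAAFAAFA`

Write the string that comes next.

Each term (from the third on) is the previous term followed by the one before it: term 3 = FA·A = FAA.
Continuing: FAAFAFAAFAAFA · FAAFAFAA gives term 7.

FAAFAFAAFAAFAFAAFAFAA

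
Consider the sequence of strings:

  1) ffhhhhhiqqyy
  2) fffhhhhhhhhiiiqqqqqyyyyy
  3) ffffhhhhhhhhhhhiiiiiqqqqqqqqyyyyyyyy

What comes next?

Reading off run lengths: f runs 2, 3, 4; h runs 5, 8, 11; i runs 1, 3, 5; q runs 2, 5, 8; y runs 2, 5, 8 — each is linear in n (n = 1, 2, …).
Setting n = 4 gives 5, 14, 7, 11, 11 characters in each block.

fffffhhhhhhhhhhhhhhiiiiiiiqqqqqqqqqqqyyyyyyyyyyy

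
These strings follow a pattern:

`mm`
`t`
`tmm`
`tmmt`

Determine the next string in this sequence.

From term 3 onward, concatenate the last term with the second-to-last: t·mm = tmm, tmm·t = tmmt, …
So term 5 is tmmt·tmm.

tmmttmm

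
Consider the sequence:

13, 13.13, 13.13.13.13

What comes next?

13.13.13.13.13.13.13.13

Every step duplicates the string with '.' between the halves.
So the next term is two copies of 13.13.13.13 with '.' between the halves.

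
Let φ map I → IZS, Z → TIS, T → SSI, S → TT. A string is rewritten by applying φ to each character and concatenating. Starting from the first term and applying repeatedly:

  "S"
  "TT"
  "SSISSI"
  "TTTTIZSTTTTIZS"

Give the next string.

φ(TTTTIZSTTTTIZS) expands symbol-by-symbol to SSI SSI SSI SSI IZS TIS TT SSI SSI SSI SSI IZS TIS TT; joining the 14 pieces gives the next term.

SSISSISSISSIIZSTISTTSSISSISSISSIIZSTISTT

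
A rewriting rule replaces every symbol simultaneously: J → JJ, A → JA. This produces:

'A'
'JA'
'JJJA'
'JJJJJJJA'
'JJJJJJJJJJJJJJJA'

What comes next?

JJJJJJJJJJJJJJJJJJJJJJJJJJJJJJJA

φ(JJJJJJJJJJJJJJJA) expands symbol-by-symbol to JJ JJ JJ JJ JJ JJ JJ JJ JJ JJ JJ JJ JJ JJ JJ JA; joining the 16 pieces gives the next term.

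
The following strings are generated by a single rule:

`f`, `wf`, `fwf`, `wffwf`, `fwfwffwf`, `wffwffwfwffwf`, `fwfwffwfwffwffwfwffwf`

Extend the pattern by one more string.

wffwffwfwffwffwfwffwfwffwffwfwffwf

Each term (from the third on) is the two preceding terms concatenated in order: term 3 = f·wf = fwf.
So term 8 is wffwffwfwffwf·fwfwffwfwffwffwfwffwf.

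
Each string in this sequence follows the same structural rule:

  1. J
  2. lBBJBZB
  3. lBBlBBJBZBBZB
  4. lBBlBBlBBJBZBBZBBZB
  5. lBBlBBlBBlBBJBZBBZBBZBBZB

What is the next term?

s(k+1) = lBB·s(k)·BZB, so each term gains lBB as a prefix and BZB as a suffix.
Applying this once more to lBBlBBlBBlBBJBZBBZBBZBBZB:

lBBlBBlBBlBBlBBJBZBBZBBZBBZBBZB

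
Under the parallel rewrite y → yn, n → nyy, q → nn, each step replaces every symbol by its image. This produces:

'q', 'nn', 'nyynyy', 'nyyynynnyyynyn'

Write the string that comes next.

nyyynynynnyyynnyynyyynynynnyyynnyy

φ(nyyynynnyyynyn) expands symbol-by-symbol to nyy yn yn yn nyy yn nyy nyy yn yn yn nyy yn nyy; joining the 14 pieces gives the next term.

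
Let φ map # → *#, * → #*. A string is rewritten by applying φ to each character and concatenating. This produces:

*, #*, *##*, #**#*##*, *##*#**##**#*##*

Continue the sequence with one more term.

Applying the rule to each of the 16 symbols of *##*#**##**#*##* gives the pieces #* *# *# #* *# #* #* *# *# #* #* *# #* *# *# #*, which concatenate to the answer.

#**#*##**##*#**#*##*#**##**#*##*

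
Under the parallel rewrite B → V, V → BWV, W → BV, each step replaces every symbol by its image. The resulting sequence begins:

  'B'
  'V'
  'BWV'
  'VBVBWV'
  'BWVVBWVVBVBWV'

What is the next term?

VBVBWVBWVVBVBWVBWVVBWVVBVBWV

Replace each of the 13 characters of BWVVBWVVBVBWV in place — V BV BWV BWV V BV BWV BWV V BWV V BV BWV — and concatenate.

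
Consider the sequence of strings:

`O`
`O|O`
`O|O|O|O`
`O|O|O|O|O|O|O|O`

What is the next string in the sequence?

O|O|O|O|O|O|O|O|O|O|O|O|O|O|O|O

s(k+1) = s(k)·|·s(k) — each term doubles the last with '|' between the halves.
One more doubling of O|O|O|O|O|O|O|O gives the answer.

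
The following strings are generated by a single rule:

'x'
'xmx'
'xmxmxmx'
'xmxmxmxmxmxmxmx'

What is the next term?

Every step duplicates the string with 'm' between the halves.
Doubling xmxmxmxmxmxmxmx with 'm' between the halves:

xmxmxmxmxmxmxmxmxmxmxmxmxmxmxmx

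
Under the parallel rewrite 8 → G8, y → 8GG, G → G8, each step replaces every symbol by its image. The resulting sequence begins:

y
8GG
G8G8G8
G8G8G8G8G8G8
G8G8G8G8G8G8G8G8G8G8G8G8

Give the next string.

G8G8G8G8G8G8G8G8G8G8G8G8G8G8G8G8G8G8G8G8G8G8G8G8

Replace each of the 24 characters of G8G8G8G8G8G8G8G8G8G8G8G8 in place — G8 G8 G8 G8 G8 G8 G8 G8 G8 G8 G8 G8 G8 G8 G8 G8 G8 G8 G8 G8 G8 G8 G8 G8 — and concatenate.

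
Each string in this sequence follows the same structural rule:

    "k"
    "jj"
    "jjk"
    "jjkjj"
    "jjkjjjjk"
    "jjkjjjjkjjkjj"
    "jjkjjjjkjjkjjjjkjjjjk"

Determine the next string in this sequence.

Each term (from the third on) is the previous term followed by the one before it: term 3 = jj·k = jjk.
So term 8 is jjkjjjjkjjkjjjjkjjjjk·jjkjjjjkjjkjj.

jjkjjjjkjjkjjjjkjjjjkjjkjjjjkjjkjj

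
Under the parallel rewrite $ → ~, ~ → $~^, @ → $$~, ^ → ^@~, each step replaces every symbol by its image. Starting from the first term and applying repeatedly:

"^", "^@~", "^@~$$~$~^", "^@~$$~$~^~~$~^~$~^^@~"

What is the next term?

^@~$$~$~^~~$~^~$~^^@~$~^$~^~$~^^@~$~^~$~^^@~^@~$$~$~^

φ(^@~$$~$~^~~$~^~$~^^@~) expands symbol-by-symbol to ^@~ $$~ $~^ ~ ~ $~^ ~ $~^ ^@~ $~^ $~^ ~ $~^ ^@~ $~^ ~ $~^ ^@~ ^@~ $$~ $~^; joining the 21 pieces gives the next term.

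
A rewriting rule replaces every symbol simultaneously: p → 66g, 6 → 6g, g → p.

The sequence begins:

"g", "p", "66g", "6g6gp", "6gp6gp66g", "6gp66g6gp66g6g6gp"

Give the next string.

Replace each of the 17 characters of 6gp66g6gp66g6g6gp in place — 6g p 66g 6g 6g p 6g p 66g 6g 6g p 6g p 6g p 66g — and concatenate.

6gp66g6g6gp6gp66g6g6gp6gp6gp66g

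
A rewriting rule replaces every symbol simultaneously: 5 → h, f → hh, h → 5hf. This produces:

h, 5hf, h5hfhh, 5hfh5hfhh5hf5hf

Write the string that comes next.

φ(5hfh5hfhh5hf5hf) expands symbol-by-symbol to h 5hf hh 5hf h 5hf hh 5hf 5hf h 5hf hh h 5hf hh; joining the 15 pieces gives the next term.

h5hfhh5hfh5hfhh5hf5hfh5hfhhh5hfhh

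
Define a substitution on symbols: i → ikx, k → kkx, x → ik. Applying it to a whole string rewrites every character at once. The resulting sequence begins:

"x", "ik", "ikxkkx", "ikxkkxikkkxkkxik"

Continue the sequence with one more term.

ikxkkxikkkxkkxikikxkkxkkxkkxikkkxkkxikikxkkx

Applying the rule to each of the 16 symbols of ikxkkxikkkxkkxik gives the pieces ikx kkx ik kkx kkx ik ikx kkx kkx kkx ik kkx kkx ik ikx kkx, which concatenate to the answer.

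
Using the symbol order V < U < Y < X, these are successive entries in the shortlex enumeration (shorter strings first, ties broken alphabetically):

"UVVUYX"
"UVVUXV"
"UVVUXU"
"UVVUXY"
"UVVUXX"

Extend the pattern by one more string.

UVVYVV

The successor of UVVUXX increments the rightmost position that isn't already X and resets every position after it to V.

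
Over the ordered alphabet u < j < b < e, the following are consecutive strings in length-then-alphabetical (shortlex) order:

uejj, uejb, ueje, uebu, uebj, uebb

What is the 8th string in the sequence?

ueeu

Advancing 2 positions from uebb through uebb → uebe reaches term 8.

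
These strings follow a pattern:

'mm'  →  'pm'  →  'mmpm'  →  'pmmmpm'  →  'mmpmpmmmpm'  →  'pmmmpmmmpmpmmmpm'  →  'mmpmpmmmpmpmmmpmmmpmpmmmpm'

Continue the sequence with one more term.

From term 3 onward, concatenate the second-to-last term with the last: mm·pm = mmpm, pm·mmpm = pmmmpm, …
Continuing: pmmmpmmmpmpmmmpm · mmpmpmmmpmpmmmpmmmpmpmmmpm gives term 8.

pmmmpmmmpmpmmmpmmmpmpmmmpmpmmmpmmmpmpmmmpm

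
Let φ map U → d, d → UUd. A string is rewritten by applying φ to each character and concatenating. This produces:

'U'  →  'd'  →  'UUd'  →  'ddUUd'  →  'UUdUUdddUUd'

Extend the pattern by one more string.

Expanding UUdUUdddUUd: U→d, U→d, d→UUd, U→d, U→d, d→UUd, d→UUd, d→UUd, U→d, U→d, d→UUd. Concatenated: d d UUd d d UUd UUd UUd d d UUd.

ddUUdddUUdUUdUUdddUUd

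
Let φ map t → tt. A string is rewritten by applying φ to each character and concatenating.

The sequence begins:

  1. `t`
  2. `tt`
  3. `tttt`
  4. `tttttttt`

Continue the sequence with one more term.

tttttttttttttttt

Rewriting each symbol of tttttttt: t→tt, t→tt, t→tt, t→tt, t→tt, t→tt, t→tt, t→tt, which concatenates to tt tt tt tt tt tt tt tt.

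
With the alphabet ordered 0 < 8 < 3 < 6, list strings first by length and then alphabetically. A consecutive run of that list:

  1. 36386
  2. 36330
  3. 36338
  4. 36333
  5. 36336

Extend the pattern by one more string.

36360

Treat 36336 as a base-4 numeral over the given alphabet and add one, carrying through any trailing 6's.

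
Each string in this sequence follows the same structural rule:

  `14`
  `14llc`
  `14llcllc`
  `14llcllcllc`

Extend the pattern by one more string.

Every step adds llc to the end: s(k+1) = s(k)·llc.
Applying this once more to 14llcllcllc:

14llcllcllcllc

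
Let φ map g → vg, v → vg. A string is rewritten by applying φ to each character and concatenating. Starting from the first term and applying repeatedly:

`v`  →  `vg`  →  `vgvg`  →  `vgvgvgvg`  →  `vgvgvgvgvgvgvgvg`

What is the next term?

vgvgvgvgvgvgvgvgvgvgvgvgvgvgvgvg

φ(vgvgvgvgvgvgvgvg) expands symbol-by-symbol to vg vg vg vg vg vg vg vg vg vg vg vg vg vg vg vg; joining the 16 pieces gives the next term.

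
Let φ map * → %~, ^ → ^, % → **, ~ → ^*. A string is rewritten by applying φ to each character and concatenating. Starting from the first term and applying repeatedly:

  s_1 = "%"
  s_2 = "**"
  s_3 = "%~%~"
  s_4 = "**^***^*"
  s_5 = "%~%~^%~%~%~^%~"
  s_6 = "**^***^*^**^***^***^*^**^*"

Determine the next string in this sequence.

φ(**^***^*^**^***^***^*^**^*) expands symbol-by-symbol to %~ %~ ^ %~ %~ %~ ^ %~ ^ %~ %~ ^ %~ %~ %~ ^ %~ %~ %~ ^ %~ ^ %~ %~ ^ %~; joining the 26 pieces gives the next term.

%~%~^%~%~%~^%~^%~%~^%~%~%~^%~%~%~^%~^%~%~^%~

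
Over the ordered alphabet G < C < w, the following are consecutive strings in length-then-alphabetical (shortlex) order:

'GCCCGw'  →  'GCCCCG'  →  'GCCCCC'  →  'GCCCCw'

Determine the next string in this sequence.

Treat GCCCCw as a base-3 numeral over the given alphabet and add one, carrying through any trailing w's.

GCCCwG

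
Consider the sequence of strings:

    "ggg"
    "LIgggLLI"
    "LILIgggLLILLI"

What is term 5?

LILILILIgggLLILLILLILLI

Every step adds LI to the front and LLI to the end of the previous string.
From LILIgggLLILLI, 2 further steps: LILIgggLLILLI → LILILIgggLLILLILLI → (answer).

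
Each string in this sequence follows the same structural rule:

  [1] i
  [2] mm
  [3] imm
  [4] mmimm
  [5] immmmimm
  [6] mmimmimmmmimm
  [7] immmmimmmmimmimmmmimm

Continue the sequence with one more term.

mmimmimmmmimmimmmmimmmmimmimmmmimm

From term 3 onward, concatenate the second-to-last term with the last: i·mm = imm, mm·imm = mmimm, …
So term 8 is mmimmimmmmimm·immmmimmmmimmimmmmimm.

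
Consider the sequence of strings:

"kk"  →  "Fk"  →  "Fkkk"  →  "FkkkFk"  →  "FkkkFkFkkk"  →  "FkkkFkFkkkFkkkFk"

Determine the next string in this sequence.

Each term (from the third on) is the previous term followed by the one before it: term 3 = Fk·kk = Fkkk.
The next term joins FkkkFkFkkkFkkkFk and FkkkFkFkkk.

FkkkFkFkkkFkkkFkFkkkFkFkkk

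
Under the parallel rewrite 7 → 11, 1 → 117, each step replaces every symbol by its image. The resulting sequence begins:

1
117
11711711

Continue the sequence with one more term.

Apply φ to 11711711 symbol by symbol: 1→117, 1→117, 7→11, 1→117, 1→117, 7→11, 1→117, 1→117; joined: 117 117 11 117 117 11 117 117.

1171171111711711117117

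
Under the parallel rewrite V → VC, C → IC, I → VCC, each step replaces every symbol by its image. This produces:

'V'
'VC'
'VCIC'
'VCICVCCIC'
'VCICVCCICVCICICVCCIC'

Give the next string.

VCICVCCICVCICICVCCICVCICVCCICVCCICVCICICVCCIC

Replace each of the 20 characters of VCICVCCICVCICICVCCIC in place — VC IC VCC IC VC IC IC VCC IC VC IC VCC IC VCC IC VC IC IC VCC IC — and concatenate.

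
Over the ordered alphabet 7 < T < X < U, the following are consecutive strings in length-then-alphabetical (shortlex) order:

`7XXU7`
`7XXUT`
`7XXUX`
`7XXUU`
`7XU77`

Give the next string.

The successor of 7XU77 increments the rightmost position that isn't already U and resets every position after it to 7.

7XU7T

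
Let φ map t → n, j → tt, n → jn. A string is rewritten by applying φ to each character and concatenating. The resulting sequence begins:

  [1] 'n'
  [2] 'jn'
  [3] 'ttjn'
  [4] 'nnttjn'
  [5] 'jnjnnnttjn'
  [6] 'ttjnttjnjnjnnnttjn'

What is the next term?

Applying the rule to each of the 18 symbols of ttjnttjnjnjnnnttjn gives the pieces n n tt jn n n tt jn tt jn tt jn jn jn n n tt jn, which concatenate to the answer.

nnttjnnnttjnttjnttjnjnjnnnttjn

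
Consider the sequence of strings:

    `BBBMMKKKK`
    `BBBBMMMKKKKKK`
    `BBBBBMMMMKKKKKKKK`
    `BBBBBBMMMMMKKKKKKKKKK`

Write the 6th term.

Each string has the form B^{n+1} M^{n} K^{2n}, where the shown terms are n = 2, 3, 4, 5.
Setting n = 7 gives 8, 7, 14 characters in each block.

BBBBBBBBMMMMMMMKKKKKKKKKKKKKK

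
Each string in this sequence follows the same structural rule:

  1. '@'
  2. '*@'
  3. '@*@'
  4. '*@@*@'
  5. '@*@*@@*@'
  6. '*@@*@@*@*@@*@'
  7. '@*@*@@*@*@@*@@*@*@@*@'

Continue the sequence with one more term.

*@@*@@*@*@@*@@*@*@@*@*@@*@@*@*@@*@

Each term (from the third on) is the two preceding terms concatenated in order: term 3 = @·*@ = @*@.
So term 8 is *@@*@@*@*@@*@·@*@*@@*@*@@*@@*@*@@*@.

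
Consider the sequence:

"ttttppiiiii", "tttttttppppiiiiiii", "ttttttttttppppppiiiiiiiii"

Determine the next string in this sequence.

tttttttttttttppppppppiiiiiiiiiii

Each string has the form t^{3n+1} p^{2n} i^{2n+3} (n = 1, 2, …).
At n = 4 the blocks have lengths 13, 8, 11.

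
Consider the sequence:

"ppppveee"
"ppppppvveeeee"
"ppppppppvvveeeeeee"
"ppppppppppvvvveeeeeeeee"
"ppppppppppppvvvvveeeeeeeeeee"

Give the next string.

Each string has the form p^{2n} v^{n-1} e^{2n-1}, where the shown terms are n = 2, 3, 4, 5, 6.
At n = 7 the blocks have lengths 14, 6, 13.

ppppppppppppppvvvvvveeeeeeeeeeeee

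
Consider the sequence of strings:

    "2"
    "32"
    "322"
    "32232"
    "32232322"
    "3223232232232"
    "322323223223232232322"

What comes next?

3223232232232322323223223232232232

Each term (from the third on) is the previous term followed by the one before it: term 3 = 32·2 = 322.
So term 8 is 322323223223232232322·3223232232232.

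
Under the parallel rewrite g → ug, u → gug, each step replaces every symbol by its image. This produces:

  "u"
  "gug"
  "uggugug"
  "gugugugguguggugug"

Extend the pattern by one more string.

Rewriting the 17 symbols of gugugugguguggugug one by one yields ug gug ug gug ug gug ug ug gug ug gug ug ug gug ug gug ug; concatenated:

uggugugguguggugugugguguggugugugguguggugug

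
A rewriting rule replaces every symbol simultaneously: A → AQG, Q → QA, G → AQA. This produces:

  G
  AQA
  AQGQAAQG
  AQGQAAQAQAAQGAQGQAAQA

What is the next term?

Rewriting the 21 symbols of AQGQAAQAQAAQGAQGQAAQA one by one yields AQG QA AQA QA AQG AQG QA AQG QA AQG AQG QA AQA AQG QA AQA QA AQG AQG QA AQG; concatenated:

AQGQAAQAQAAQGAQGQAAQGQAAQGAQGQAAQAAQGQAAQAQAAQGAQGQAAQG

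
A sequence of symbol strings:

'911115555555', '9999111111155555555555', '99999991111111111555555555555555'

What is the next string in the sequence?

999999999911111111111115555555555555555555

The n-th term is 3n-2 9's then 3n+1 1's then 4n+3 5's (n = 1, 2, …).
At n = 4 the blocks have lengths 10, 13, 19.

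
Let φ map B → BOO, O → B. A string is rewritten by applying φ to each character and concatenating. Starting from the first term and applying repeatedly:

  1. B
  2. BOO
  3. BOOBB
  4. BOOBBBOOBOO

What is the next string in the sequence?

BOOBBBOOBOOBOOBBBOOBB

Apply φ to BOOBBBOOBOO symbol by symbol: B→BOO, O→B, O→B, B→BOO, B→BOO, B→BOO, O→B, O→B, B→BOO, O→B, O→B; joined: BOO B B BOO BOO BOO B B BOO B B.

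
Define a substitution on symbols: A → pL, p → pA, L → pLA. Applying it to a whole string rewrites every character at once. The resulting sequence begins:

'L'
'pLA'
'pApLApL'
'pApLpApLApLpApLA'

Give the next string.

pApLpApLApApLpApLApLpApLApApLpApLApL

Applying the rule to each of the 16 symbols of pApLpApLApLpApLA gives the pieces pA pL pA pLA pA pL pA pLA pL pA pLA pA pL pA pLA pL, which concatenate to the answer.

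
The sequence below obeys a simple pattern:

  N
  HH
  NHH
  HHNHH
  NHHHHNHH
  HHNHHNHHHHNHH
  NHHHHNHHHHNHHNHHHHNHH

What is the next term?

HHNHHNHHHHNHHNHHHHNHHHHNHHNHHHHNHH

Each term (from the third on) is the two preceding terms concatenated in order: term 3 = N·HH = NHH.
So term 8 is HHNHHNHHHHNHH·NHHHHNHHHHNHHNHHHHNHH.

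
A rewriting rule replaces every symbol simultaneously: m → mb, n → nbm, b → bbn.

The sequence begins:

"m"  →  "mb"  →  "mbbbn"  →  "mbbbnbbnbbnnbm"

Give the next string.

φ(mbbbnbbnbbnnbm) expands symbol-by-symbol to mb bbn bbn bbn nbm bbn bbn nbm bbn bbn nbm nbm bbn mb; joining the 14 pieces gives the next term.

mbbbnbbnbbnnbmbbnbbnnbmbbnbbnnbmnbmbbnmb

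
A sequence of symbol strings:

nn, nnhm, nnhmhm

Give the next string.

Every step adds hm to the end: s(k+1) = s(k)·hm.
One more step from nnhmhm gives the answer.

nnhmhmhm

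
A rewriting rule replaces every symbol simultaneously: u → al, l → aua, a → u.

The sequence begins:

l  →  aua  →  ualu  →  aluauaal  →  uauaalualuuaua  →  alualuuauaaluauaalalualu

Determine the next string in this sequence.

uauaaluauaalalualuuauaalualuuauauauaaluauaal

φ(alualuuauaaluauaalalualu) expands symbol-by-symbol to u aua al u aua al al u al u u aua al u al u u aua u aua al u aua al; joining the 24 pieces gives the next term.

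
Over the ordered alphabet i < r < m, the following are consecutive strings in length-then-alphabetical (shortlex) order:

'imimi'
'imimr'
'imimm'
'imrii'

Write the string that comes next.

Treat imrii as a base-3 numeral over the given alphabet and add one, carrying through any trailing m's.

imrir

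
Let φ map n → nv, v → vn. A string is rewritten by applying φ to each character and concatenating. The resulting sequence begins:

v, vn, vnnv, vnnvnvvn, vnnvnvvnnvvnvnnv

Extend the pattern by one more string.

Applying the rule to each of the 16 symbols of vnnvnvvnnvvnvnnv gives the pieces vn nv nv vn nv vn vn nv nv vn vn nv vn nv nv vn, which concatenate to the answer.

vnnvnvvnnvvnvnnvnvvnvnnvvnnvnvvn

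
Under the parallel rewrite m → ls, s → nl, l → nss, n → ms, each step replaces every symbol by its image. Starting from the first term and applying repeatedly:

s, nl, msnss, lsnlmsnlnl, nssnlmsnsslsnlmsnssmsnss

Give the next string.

Rewriting the 24 symbols of nssnlmsnsslsnlmsnssmsnss one by one yields ms nl nl ms nss ls nl ms nl nl nss nl ms nss ls nl ms nl nl ls nl ms nl nl; concatenated:

msnlnlmsnsslsnlmsnlnlnssnlmsnsslsnlmsnlnllsnlmsnlnl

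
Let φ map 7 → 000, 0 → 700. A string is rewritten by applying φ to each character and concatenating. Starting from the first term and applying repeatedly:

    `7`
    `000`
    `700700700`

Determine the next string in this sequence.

Expanding 700700700: 7→000, 0→700, 0→700, 7→000, 0→700, 0→700, 7→000, 0→700, 0→700. Concatenated: 000 700 700 000 700 700 000 700 700.

000700700000700700000700700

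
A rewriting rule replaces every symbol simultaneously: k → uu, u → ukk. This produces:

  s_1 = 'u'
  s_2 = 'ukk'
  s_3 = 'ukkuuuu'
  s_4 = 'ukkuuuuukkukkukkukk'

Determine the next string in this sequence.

ukkuuuuukkukkukkukkukkuuuuukkuuuuukkuuuuukkuuuu

Replace each of the 19 characters of ukkuuuuukkukkukkukk in place — ukk uu uu ukk ukk ukk ukk ukk uu uu ukk uu uu ukk uu uu ukk uu uu — and concatenate.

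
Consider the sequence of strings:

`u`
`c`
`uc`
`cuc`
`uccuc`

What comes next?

From term 3 onward, concatenate the second-to-last term with the last: u·c = uc, c·uc = cuc, …
So term 6 is cuc·uccuc.

cucuccuc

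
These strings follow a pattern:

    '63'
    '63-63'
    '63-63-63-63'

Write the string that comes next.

Each string is two copies of the previous one joined by '-'.
Doubling 63-63-63-63 with '-' between the halves:

63-63-63-63-63-63-63-63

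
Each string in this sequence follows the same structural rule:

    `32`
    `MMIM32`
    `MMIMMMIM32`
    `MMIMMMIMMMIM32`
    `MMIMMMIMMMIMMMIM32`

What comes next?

Each term is the previous one with MMIM prepended.
So the next term is MMIM·MMIMMMIMMMIMMMIM32.

MMIMMMIMMMIMMMIMMMIM32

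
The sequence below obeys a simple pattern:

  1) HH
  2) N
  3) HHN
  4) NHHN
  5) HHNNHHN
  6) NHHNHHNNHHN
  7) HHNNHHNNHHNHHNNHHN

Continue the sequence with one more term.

Each term (from the third on) is the two preceding terms concatenated in order: term 3 = HH·N = HHN.
So term 8 is NHHNHHNNHHN·HHNNHHNNHHNHHNNHHN.

NHHNHHNNHHNHHNNHHNNHHNHHNNHHN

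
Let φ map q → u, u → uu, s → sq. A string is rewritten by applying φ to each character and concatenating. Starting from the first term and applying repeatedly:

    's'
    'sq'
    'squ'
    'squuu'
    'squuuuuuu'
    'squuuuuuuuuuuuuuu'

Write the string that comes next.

φ(squuuuuuuuuuuuuuu) expands symbol-by-symbol to sq u uu uu uu uu uu uu uu uu uu uu uu uu uu uu uu; joining the 17 pieces gives the next term.

squuuuuuuuuuuuuuuuuuuuuuuuuuuuuuu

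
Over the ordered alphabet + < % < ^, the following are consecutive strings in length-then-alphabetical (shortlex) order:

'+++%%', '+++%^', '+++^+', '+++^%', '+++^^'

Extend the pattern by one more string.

Treat +++^^ as a base-3 numeral over the given alphabet and add one, carrying through any trailing ^'s.

++%++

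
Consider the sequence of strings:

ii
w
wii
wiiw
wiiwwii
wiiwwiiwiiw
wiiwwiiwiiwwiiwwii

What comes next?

This is a Fibonacci-style word recurrence s(k) = s(k−1)·s(k−2): e.g. w·ii = wii.
The next term joins wiiwwiiwiiwwiiwwii and wiiwwiiwiiw.

wiiwwiiwiiwwiiwwiiwiiwwiiwiiw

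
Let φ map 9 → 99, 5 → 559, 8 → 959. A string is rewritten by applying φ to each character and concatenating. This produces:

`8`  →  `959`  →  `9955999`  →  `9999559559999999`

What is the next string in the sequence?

Replace each of the 16 characters of 9999559559999999 in place — 99 99 99 99 559 559 99 559 559 99 99 99 99 99 99 99 — and concatenate.

999999995595599955955999999999999999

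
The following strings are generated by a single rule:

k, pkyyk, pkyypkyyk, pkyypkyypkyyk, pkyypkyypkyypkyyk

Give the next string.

pkyypkyypkyypkyypkyyk

The strings grow by a fixed prefix pkyy each time.
So the next term is pkyy·pkyypkyypkyypkyyk.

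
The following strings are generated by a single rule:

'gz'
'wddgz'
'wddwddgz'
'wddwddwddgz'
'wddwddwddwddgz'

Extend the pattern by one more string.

wddwddwddwddwddgz

Each term is the previous one with wdd prepended.
So the next term is wdd·wddwddwddwddgz.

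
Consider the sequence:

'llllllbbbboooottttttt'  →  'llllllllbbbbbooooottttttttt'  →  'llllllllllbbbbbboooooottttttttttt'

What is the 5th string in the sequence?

llllllllllllllbbbbbbbboooooooottttttttttttttt

Each string has the form l^{2n} b^{n+1} o^{n+1} t^{2n+1}, where the shown terms are n = 3, 4, 5.
Setting n = 7 gives 14, 8, 8, 15 characters in each block.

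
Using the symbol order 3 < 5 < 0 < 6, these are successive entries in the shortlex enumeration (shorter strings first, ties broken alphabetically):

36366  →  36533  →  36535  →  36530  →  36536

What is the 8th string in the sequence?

36550

Advancing 3 positions from 36536 through 36536 → 36553 → 36555 reaches term 8.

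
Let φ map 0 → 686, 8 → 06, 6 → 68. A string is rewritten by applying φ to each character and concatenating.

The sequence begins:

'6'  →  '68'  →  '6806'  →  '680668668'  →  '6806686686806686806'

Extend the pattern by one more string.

Rewriting the 19 symbols of 6806686686806686806 one by one yields 68 06 686 68 68 06 68 68 06 68 06 686 68 68 06 68 06 686 68; concatenated:

68066866868066868066806686686806680668668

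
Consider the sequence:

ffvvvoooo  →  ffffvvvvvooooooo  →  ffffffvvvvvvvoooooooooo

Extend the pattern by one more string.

ffffffffvvvvvvvvvooooooooooooo

Each string has the form f^{2n} v^{2n+1} o^{3n+1} (n = 1, 2, …).
At n = 4 the blocks have lengths 8, 9, 13.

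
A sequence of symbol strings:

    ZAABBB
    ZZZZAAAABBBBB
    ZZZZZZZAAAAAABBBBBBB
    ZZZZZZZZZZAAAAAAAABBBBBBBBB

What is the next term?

ZZZZZZZZZZZZZAAAAAAAAAABBBBBBBBBBB

Each string has the form Z^{3n-2} A^{2n} B^{2n+1} (n = 1, 2, …).
Setting n = 5 gives 13, 10, 11 characters in each block.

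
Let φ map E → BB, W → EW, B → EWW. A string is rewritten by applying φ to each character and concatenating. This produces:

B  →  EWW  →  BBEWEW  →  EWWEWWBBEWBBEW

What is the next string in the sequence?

BBEWEWBBEWEWEWWEWWBBEWEWWEWWBBEW

Applying the rule to each of the 14 symbols of EWWEWWBBEWBBEW gives the pieces BB EW EW BB EW EW EWW EWW BB EW EWW EWW BB EW, which concatenate to the answer.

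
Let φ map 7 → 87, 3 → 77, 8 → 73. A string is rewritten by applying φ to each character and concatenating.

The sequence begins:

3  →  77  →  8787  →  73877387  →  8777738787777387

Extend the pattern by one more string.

73878787877773877387878787777387

Replace each of the 16 characters of 8777738787777387 in place — 73 87 87 87 87 77 73 87 73 87 87 87 87 77 73 87 — and concatenate.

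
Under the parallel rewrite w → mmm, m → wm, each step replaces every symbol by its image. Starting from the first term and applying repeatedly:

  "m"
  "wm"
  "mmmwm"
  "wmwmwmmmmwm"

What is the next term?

mmmwmmmmwmmmmwmwmwmwmmmmwm

Apply φ to wmwmwmmmmwm symbol by symbol: w→mmm, m→wm, w→mmm, m→wm, w→mmm, m→wm, m→wm, m→wm, m→wm, w→mmm, m→wm; joined: mmm wm mmm wm mmm wm wm wm wm mmm wm.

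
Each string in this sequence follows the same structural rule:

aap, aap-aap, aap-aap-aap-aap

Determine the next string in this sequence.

aap-aap-aap-aap-aap-aap-aap-aap

s(k+1) = s(k)·-·s(k) — each term doubles the last with '-' between the halves.
So the next term is two copies of aap-aap-aap-aap with '-' between the halves.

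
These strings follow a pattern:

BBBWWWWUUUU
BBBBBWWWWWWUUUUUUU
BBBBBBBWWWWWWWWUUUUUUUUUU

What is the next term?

BBBBBBBBBWWWWWWWWWWUUUUUUUUUUUUU

The n-th term is 2n+1 B's then 2n+2 W's then 3n+1 U's (n = 1, 2, …).
Setting n = 4 gives 9, 10, 13 characters in each block.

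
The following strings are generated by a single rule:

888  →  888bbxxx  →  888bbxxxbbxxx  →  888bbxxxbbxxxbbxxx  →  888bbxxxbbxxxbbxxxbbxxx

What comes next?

Every step adds bbxxx to the end: s(k+1) = s(k)·bbxxx.
So the next term is 888bbxxxbbxxxbbxxxbbxxx·bbxxx.

888bbxxxbbxxxbbxxxbbxxxbbxxx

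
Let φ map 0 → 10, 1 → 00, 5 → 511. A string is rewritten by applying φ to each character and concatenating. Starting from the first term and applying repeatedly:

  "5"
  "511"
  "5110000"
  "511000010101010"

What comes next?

Rewriting the 15 symbols of 511000010101010 one by one yields 511 00 00 10 10 10 10 00 10 00 10 00 10 00 10; concatenated:

5110000101010100010001000100010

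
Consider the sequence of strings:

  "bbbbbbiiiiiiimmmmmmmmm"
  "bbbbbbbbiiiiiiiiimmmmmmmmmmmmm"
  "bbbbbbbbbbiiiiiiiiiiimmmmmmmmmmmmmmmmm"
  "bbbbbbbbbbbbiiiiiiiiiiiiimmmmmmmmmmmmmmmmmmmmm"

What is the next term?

The n-th term is 2n+2 b's then 2n+3 i's then 4n+1 m's, where the shown terms are n = 2, 3, 4, 5.
At n = 6 the blocks have lengths 14, 15, 25.

bbbbbbbbbbbbbbiiiiiiiiiiiiiiimmmmmmmmmmmmmmmmmmmmmmmmm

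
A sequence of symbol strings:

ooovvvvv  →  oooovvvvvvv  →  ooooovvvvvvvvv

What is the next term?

The n-th term is n+1 o's then 2n+1 v's, where the shown terms are n = 2, 3, 4.
For the next term, n = 5, so the run lengths are 6, 11.

oooooovvvvvvvvvvv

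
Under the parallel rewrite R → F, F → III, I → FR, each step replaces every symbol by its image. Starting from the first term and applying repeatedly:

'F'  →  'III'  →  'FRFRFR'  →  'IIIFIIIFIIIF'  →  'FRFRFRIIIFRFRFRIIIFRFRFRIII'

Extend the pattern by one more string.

IIIFIIIFIIIFFRFRFRIIIFIIIFIIIFFRFRFRIIIFIIIFIIIFFRFRFR

φ(FRFRFRIIIFRFRFRIIIFRFRFRIII) expands symbol-by-symbol to III F III F III F FR FR FR III F III F III F FR FR FR III F III F III F FR FR FR; joining the 27 pieces gives the next term.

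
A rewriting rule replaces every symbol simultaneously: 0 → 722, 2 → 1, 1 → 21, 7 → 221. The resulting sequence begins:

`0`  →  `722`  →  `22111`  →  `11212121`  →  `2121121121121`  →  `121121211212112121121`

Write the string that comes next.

2112121121121211211212112112121121

Replace each of the 21 characters of 121121211212112121121 in place — 21 1 21 21 1 21 1 21 21 1 21 1 21 21 1 21 1 21 21 1 21 — and concatenate.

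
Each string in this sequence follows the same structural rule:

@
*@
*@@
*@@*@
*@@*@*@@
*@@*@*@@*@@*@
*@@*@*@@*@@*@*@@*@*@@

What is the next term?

*@@*@*@@*@@*@*@@*@*@@*@@*@*@@*@@*@

This is a Fibonacci-style word recurrence s(k) = s(k−1)·s(k−2): e.g. *@·@ = *@@.
Continuing: *@@*@*@@*@@*@*@@*@*@@ · *@@*@*@@*@@*@ gives term 8.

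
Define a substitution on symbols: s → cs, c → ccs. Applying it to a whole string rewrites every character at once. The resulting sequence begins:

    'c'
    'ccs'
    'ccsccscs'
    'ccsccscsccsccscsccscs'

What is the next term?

ccsccscsccsccscsccscsccsccscsccsccscsccscsccsccscsccscs

Replace each of the 21 characters of ccsccscsccsccscsccscs in place — ccs ccs cs ccs ccs cs ccs cs ccs ccs cs ccs ccs cs ccs cs ccs ccs cs ccs cs — and concatenate.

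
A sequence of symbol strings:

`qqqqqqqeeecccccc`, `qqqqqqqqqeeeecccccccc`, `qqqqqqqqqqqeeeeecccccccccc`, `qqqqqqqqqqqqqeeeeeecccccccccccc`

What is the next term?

Term n consists of 2n+3 q's, followed by n+1 e's, followed by 2n+2 c's, where the shown terms are n = 2, 3, 4, 5.
At n = 6 the blocks have lengths 15, 7, 14.

qqqqqqqqqqqqqqqeeeeeeecccccccccccccc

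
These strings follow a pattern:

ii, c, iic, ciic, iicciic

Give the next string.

ciiciicciic

This is a Fibonacci-style word recurrence s(k) = s(k−2)·s(k−1): e.g. ii·c = iic.
The next term joins ciic and iicciic.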